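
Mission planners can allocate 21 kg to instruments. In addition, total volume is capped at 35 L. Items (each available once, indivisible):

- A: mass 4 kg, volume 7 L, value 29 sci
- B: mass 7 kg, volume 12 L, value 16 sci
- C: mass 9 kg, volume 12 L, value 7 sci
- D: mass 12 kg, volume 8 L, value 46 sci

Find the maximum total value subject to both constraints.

75 sci

Feasible sets respecting both limits:
- A+D: mass 16, volume 15, value 75
- B+D: mass 19, volume 20, value 62
- C+D: mass 21, volume 20, value 53
- A+B+C: mass 20, volume 31, value 52
Best: 75 sci.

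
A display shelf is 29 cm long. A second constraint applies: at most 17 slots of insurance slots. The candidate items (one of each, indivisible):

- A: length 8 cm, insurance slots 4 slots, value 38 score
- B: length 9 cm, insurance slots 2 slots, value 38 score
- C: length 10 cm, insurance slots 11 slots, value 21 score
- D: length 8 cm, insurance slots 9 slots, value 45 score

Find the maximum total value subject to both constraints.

Feasible sets respecting both limits:
- A+B+D: length 25, insurance slots 15, value 121
- A+B+C: length 27, insurance slots 17, value 97
- A+D: length 16, insurance slots 13, value 83
- B+D: length 17, insurance slots 11, value 83
Best: 121 score.

121 score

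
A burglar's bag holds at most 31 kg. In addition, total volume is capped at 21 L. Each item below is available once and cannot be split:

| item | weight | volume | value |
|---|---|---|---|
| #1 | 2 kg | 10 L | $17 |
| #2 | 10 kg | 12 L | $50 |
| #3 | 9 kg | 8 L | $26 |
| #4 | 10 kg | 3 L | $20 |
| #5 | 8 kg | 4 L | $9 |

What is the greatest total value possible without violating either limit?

$79

Feasible sets respecting both limits:
- #2+#4+#5: weight 28, volume 19, value 79
- #2+#3: weight 19, volume 20, value 76
- #2+#4: weight 20, volume 15, value 70
- #1+#3+#4: weight 21, volume 21, value 63
Best: $79.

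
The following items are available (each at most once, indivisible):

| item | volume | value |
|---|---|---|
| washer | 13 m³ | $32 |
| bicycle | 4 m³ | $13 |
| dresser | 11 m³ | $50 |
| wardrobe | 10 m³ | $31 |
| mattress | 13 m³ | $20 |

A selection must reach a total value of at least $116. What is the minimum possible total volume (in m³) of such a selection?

38

Subsets with value ≥ 116, sorted by total volume:
- washer+bicycle+dresser+wardrobe: volume 38, value 126
- washer+dresser+wardrobe+mattress: volume 47, value 133
- washer+bicycle+dresser+wardrobe+mattress: volume 51, value 146
Minimum volume: 38 m³.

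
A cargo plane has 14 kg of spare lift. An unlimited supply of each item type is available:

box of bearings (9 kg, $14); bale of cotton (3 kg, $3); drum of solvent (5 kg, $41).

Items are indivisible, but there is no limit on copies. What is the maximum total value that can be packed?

$85

Best value-per-unit is drum of solvent at 41/5; filling with it alone gives 2×41 = 82.
Optimal mix: 1×bale of cotton + 2×drum of solvent → weight 13, value 85.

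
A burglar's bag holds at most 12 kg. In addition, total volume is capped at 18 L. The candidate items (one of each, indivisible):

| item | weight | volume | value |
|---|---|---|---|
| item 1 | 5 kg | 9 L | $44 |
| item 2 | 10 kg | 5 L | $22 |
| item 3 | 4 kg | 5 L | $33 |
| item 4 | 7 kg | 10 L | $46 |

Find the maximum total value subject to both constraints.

$79

Feasible sets respecting both limits:
- item 3+item 4: weight 11, volume 15, value 79
- item 1+item 3: weight 9, volume 14, value 77
- item 4: weight 7, volume 10, value 46
- item 1: weight 5, volume 9, value 44
Best: $79.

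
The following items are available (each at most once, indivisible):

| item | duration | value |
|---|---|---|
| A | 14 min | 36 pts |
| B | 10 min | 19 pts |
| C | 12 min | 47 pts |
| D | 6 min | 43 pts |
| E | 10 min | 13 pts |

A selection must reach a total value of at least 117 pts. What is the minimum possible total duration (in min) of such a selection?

Subsets with value ≥ 117, sorted by total duration:
- A+C+D: duration 32, value 126
- B+C+D+E: duration 38, value 122
Minimum duration: 32 min.

32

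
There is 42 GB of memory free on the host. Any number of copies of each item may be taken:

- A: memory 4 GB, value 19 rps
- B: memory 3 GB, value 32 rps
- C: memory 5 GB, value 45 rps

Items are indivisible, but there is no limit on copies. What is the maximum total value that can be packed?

448 rps

Best value-per-unit is B at 32/3, and filling with it alone uses memory 14×3=42. No mix of the others beats 14×32 = 448.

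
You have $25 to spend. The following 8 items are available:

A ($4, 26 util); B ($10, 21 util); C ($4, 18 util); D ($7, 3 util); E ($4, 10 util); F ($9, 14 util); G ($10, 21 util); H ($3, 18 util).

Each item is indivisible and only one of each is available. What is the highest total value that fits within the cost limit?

Check high-value combinations within $25:
- A+B+C+E+H: cost 4+10+4+4+3=25, value 26+21+18+10+18=93
- A+C+E+G+H: cost 4+4+4+10+3=25, value 26+18+10+21+18=93
- A+C+E+F+H: cost 4+4+4+9+3=24, value 26+18+10+14+18=86
- A+B+C+H: cost 4+10+4+3=21, value 26+21+18+18=83
- A+C+G+H: cost 4+4+10+3=21, value 26+18+21+18=83
Best: 93 util.

93 util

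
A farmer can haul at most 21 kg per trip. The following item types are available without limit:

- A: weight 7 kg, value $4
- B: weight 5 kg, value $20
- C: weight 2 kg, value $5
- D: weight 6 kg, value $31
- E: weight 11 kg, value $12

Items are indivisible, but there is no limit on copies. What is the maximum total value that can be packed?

Best value-per-unit is D at 31/6; filling with it alone gives 3×31 = 93.
Optimal mix: 1×C + 3×D → weight 20, value 98.

$98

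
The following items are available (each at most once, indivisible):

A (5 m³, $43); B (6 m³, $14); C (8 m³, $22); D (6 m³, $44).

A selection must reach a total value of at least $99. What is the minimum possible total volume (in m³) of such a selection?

Subsets with value ≥ 99, sorted by total volume:
- A+B+D: volume 17, value 101
- A+C+D: volume 19, value 109
- A+B+C+D: volume 25, value 123
Minimum volume: 17 m³.

17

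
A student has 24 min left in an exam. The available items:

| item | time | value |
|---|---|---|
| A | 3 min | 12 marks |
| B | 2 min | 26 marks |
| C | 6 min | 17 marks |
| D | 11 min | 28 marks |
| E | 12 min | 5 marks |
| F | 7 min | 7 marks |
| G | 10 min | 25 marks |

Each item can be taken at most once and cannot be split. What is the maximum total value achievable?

83 marks

This is a 0/1 knapsack; check combinations near the capacity.
- A+B+C+D: time 3+2+6+11=22, value 12+26+17+28=83
- A+B+C+G: time 3+2+6+10=21, value 12+26+17+25=80
- B+D+G: time 2+11+10=23, value 26+28+25=79
Best: 83 marks.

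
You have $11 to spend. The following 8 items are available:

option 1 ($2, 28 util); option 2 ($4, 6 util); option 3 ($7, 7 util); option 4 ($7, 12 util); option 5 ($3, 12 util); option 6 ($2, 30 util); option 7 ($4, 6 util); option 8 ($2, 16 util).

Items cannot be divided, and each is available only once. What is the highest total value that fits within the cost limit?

86 util

Check high-value combinations within $11:
- option 1+option 5+option 6+option 8: cost 2+3+2+2=9, value 28+12+30+16=86
- option 1+option 2+option 6+option 8: cost 2+4+2+2=10, value 28+6+30+16=80
- option 1+option 6+option 7+option 8: cost 2+2+4+2=10, value 28+30+6+16=80
Best: 86 util.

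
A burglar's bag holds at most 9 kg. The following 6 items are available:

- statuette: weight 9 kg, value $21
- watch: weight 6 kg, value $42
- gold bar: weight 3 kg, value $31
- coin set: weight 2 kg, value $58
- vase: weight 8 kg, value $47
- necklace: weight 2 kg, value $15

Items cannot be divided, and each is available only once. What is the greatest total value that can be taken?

Check high-value combinations within 9 kg:
- gold bar+coin set+necklace: weight 3+2+2=7, value 31+58+15=104
- watch+coin set: weight 6+2=8, value 42+58=100
- gold bar+coin set: weight 3+2=5, value 31+58=89
- coin set+necklace: weight 2+2=4, value 58+15=73
Best: $104.

$104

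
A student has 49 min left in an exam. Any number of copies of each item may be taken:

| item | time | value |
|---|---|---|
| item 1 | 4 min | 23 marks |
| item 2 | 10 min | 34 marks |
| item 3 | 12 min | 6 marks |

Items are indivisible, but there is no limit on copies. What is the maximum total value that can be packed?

Best value-per-unit is item 1 at 23/4, and filling with it alone uses time 12×4=48. No mix of the others beats 12×23 = 276.

276 marks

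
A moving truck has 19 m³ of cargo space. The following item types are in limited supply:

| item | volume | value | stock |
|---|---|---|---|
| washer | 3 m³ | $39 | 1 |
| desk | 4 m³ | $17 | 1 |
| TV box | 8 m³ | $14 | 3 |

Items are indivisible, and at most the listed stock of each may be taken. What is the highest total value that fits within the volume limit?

Top feasible selections:
- 1×washer + 1×desk + 1×TV box: volume 15, value 70
- 1×washer + 2×TV box: volume 19, value 67
- 1×washer + 1×desk: volume 7, value 56
Best: $70.

$70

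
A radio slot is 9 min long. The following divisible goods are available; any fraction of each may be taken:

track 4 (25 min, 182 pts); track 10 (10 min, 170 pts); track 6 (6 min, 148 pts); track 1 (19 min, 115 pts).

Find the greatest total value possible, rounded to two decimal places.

Take in order of value per unit:
- track 6 (148/6 per unit): all 6 → value 148, running total 148.00
- track 10 (170/10 per unit): 3 of 10 → value 3×170/10 = 51.0000, running total 199.00
Total 199.00.

199.00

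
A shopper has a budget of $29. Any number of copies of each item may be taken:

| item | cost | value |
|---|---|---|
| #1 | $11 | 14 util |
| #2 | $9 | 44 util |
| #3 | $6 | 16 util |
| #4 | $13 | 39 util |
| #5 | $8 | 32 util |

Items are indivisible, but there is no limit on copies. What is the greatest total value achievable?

132 util

Best value-per-unit is #2 at 44/9, and filling with it alone uses cost 3×9=27. No mix of the others beats 3×44 = 132.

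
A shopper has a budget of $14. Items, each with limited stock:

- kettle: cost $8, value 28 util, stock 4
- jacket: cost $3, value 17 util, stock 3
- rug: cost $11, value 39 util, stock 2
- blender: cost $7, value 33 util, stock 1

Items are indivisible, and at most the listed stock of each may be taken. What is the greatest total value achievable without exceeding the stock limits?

67 util

Top feasible selections:
- 2×jacket + 1×blender: cost 13, value 67
- 1×kettle + 2×jacket: cost 14, value 62
Best: 67 util.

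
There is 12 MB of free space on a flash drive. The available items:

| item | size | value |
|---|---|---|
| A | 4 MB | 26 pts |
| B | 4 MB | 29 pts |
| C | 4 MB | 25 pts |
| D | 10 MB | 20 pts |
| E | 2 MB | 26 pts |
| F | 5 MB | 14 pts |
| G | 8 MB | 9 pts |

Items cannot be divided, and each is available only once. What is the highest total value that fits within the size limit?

This is a 0/1 knapsack; check combinations near the capacity.
- A+B+E: size 4+4+2=10, value 26+29+26=81
- B+C+E: size 4+4+2=10, value 29+25+26=80
- A+B+C: size 4+4+4=12, value 26+29+25=80
Best: 81 pts.

81 pts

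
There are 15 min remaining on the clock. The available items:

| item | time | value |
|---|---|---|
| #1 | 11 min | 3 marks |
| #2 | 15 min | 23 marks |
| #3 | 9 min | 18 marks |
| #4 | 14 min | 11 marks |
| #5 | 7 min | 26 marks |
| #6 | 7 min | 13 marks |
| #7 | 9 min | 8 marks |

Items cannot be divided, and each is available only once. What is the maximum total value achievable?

39 marks

Check high-value combinations within 15 min:
- #5+#6: time 7+7=14, value 26+13=39
- #5: time 7, value 26
- #2: time 15, value 23
- #3: time 9, value 18
- #6: time 7, value 13
Best: 39 marks.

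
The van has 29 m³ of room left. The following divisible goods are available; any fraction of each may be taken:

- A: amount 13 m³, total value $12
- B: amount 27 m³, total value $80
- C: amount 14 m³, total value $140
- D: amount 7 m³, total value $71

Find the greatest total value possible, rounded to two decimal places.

234.70

Take in order of value per unit:
- D (71/7 per unit): all 7 → value 71, running total 71.00
- C (140/14 per unit): all 14 → value 140, running total 211.00
- B (80/27 per unit): 8 of 27 → value 8×80/27 = 23.7037, running total 234.70
Total 234.70.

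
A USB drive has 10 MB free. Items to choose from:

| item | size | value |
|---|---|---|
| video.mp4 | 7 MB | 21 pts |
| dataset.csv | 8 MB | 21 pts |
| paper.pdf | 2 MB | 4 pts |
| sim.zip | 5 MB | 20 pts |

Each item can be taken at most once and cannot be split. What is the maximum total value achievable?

Check high-value combinations within 10 MB:
- video.mp4+paper.pdf: size 7+2=9, value 21+4=25
- dataset.csv+paper.pdf: size 8+2=10, value 21+4=25
- paper.pdf+sim.zip: size 2+5=7, value 4+20=24
- video.mp4: size 7, value 21
- dataset.csv: size 8, value 21
Best: 25 pts.

25 pts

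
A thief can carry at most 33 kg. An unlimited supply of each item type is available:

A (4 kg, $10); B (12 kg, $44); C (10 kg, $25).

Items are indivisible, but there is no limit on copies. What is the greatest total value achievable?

$108

Best value-per-unit is B at 44/12; filling with it alone gives 2×44 = 88.
Optimal mix: 2×A + 2×B → weight 32, value 108.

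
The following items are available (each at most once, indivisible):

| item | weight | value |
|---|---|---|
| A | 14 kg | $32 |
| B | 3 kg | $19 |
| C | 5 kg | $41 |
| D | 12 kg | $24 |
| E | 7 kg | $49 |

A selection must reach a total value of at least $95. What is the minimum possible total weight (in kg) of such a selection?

Subsets with value ≥ 95, sorted by total weight:
- B+C+E: weight 15, value 109
- C+D+E: weight 24, value 114
Minimum weight: 15 kg.

15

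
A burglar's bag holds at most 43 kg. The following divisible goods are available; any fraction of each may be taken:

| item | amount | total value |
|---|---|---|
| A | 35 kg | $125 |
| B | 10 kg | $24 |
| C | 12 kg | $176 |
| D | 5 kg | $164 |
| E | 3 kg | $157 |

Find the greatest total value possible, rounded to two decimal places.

Take in order of value per unit:
- E (157/3 per unit): all 3 → value 157, running total 157.00
- D (164/5 per unit): all 5 → value 164, running total 321.00
- C (176/12 per unit): all 12 → value 176, running total 497.00
- A (125/35 per unit): 23 of 35 → value 23×125/35 = 82.1429, running total 579.14
Total 579.14.

579.14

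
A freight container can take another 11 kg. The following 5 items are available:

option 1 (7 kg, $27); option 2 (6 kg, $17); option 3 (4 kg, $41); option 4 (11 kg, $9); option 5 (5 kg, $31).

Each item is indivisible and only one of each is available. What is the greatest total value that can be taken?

$72

Check high-value combinations within 11 kg:
- option 3+option 5: weight 4+5=9, value 41+31=72
- option 1+option 3: weight 7+4=11, value 27+41=68
- option 2+option 3: weight 6+4=10, value 17+41=58
Best: $72.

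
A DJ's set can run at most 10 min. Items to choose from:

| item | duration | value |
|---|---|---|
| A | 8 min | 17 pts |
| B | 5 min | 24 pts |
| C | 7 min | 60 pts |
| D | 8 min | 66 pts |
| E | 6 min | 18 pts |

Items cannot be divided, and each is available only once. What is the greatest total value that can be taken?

66 pts

Check high-value combinations within 10 min:
- D: duration 8, value 66
- C: duration 7, value 60
- B: duration 5, value 24
- E: duration 6, value 18
- A: duration 8, value 17
Best: 66 pts.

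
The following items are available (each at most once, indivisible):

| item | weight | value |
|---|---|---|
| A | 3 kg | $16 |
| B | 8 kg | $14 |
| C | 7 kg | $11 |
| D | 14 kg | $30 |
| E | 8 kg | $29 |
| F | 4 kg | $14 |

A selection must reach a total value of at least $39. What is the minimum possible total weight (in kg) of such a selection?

11

Subsets with value ≥ 39, sorted by total weight:
- A+E: weight 11, value 45
- E+F: weight 12, value 43
- A+C+F: weight 14, value 41
Minimum weight: 11 kg.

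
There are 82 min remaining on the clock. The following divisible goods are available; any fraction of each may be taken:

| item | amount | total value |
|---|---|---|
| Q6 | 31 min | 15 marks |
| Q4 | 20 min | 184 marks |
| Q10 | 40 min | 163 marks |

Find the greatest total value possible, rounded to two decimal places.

Take in order of value per unit:
- Q4 (184/20 per unit): all 20 → value 184, running total 184.00
- Q10 (163/40 per unit): all 40 → value 163, running total 347.00
- Q6 (15/31 per unit): 22 of 31 → value 22×15/31 = 10.6452, running total 357.65
Total 357.65.

357.65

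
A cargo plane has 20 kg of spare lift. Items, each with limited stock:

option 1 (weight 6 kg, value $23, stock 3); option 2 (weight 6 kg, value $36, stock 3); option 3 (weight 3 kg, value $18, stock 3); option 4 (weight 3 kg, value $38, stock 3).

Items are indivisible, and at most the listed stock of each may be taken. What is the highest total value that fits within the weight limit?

$168

Top feasible selections:
- 3×option 3 + 3×option 4: weight 18, value 168
- 1×option 2 + 1×option 3 + 3×option 4: weight 18, value 168
- 1×option 1 + 1×option 3 + 3×option 4: weight 18, value 155
Best: $168.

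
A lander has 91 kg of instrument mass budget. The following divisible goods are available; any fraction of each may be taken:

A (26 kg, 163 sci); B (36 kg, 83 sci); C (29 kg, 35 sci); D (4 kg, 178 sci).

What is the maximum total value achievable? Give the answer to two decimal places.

Take in order of value per unit:
- D (178/4 per unit): all 4 → value 178, running total 178.00
- A (163/26 per unit): all 26 → value 163, running total 341.00
- B (83/36 per unit): all 36 → value 83, running total 424.00
- C (35/29 per unit): 25 of 29 → value 25×35/29 = 30.1724, running total 454.17
Total 454.17.

454.17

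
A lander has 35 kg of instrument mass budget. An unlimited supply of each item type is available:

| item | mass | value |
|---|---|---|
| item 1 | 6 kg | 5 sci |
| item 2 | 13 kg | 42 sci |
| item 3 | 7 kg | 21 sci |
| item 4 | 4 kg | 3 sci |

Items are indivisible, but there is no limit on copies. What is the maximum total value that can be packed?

105 sci

Best value-per-unit is item 2 at 42/13; filling with it alone gives 2×42 = 84.
Optimal mix: 2×item 2 + 1×item 3 → mass 33, value 105.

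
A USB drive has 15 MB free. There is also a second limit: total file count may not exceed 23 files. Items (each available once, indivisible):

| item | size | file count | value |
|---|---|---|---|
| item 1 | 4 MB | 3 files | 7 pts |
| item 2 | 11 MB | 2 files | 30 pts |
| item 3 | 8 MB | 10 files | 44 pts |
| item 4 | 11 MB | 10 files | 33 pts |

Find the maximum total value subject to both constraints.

51 pts

Feasible sets respecting both limits:
- item 1+item 3: size 12, file count 13, value 51
- item 3: size 8, file count 10, value 44
- item 1+item 4: size 15, file count 13, value 40
Best: 51 pts.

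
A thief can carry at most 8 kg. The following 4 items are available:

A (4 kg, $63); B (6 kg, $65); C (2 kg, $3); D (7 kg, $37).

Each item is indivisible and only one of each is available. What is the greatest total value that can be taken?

Check high-value combinations within 8 kg:
- B+C: weight 6+2=8, value 65+3=68
- A+C: weight 4+2=6, value 63+3=66
- B: weight 6, value 65
- A: weight 4, value 63
Best: $68.

$68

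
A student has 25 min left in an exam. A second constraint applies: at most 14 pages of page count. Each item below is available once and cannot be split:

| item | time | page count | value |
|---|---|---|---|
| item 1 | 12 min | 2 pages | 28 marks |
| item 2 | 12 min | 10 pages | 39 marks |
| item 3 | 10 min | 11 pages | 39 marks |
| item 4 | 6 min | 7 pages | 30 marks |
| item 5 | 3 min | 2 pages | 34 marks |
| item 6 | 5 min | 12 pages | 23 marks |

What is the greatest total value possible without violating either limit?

Feasible sets respecting both limits:
- item 1+item 4+item 5: time 21, page count 11, value 92
- item 2+item 5: time 15, page count 12, value 73
- item 3+item 5: time 13, page count 13, value 73
- item 1+item 2: time 24, page count 12, value 67
Best: 92 marks.

92 marks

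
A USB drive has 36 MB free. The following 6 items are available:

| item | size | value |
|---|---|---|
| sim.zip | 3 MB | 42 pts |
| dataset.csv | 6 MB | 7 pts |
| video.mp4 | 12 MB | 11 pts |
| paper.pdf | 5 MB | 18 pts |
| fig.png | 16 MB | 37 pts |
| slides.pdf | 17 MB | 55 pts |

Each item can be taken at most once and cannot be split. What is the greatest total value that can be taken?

134 pts

Check high-value combinations within 36 MB:
- sim.zip+fig.png+slides.pdf: size 3+16+17=36, value 42+37+55=134
- sim.zip+dataset.csv+paper.pdf+slides.pdf: size 3+6+5+17=31, value 42+7+18+55=122
- sim.zip+paper.pdf+slides.pdf: size 3+5+17=25, value 42+18+55=115
- sim.zip+video.mp4+slides.pdf: size 3+12+17=32, value 42+11+55=108
Best: 134 pts.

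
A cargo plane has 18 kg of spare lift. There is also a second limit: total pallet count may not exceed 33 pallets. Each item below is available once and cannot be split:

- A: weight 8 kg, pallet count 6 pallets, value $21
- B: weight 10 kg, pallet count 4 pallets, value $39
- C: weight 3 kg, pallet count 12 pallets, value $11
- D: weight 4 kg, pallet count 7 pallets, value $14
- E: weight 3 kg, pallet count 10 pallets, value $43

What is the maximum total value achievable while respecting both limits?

$96

Feasible sets respecting both limits:
- B+D+E: weight 17, pallet count 21, value 96
- B+C+E: weight 16, pallet count 26, value 93
- B+E: weight 13, pallet count 14, value 82
Best: $96.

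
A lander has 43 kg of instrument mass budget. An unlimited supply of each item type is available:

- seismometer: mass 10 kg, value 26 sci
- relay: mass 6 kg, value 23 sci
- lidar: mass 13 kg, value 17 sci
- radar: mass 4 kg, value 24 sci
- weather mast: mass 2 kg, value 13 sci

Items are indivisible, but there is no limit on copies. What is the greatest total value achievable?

273 sci

Best value-per-unit is weather mast at 13/2, and filling with it alone uses mass 21×2=42. No mix of the others beats 21×13 = 273.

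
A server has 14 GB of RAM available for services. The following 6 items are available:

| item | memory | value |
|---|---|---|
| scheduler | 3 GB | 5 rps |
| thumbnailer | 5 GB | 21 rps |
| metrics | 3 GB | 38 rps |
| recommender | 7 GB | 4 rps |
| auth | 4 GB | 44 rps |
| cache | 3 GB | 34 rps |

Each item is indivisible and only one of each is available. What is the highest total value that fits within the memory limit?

Check high-value combinations within 14 GB:
- scheduler+metrics+auth+cache: memory 3+3+4+3=13, value 5+38+44+34=121
- metrics+auth+cache: memory 3+4+3=10, value 38+44+34=116
- thumbnailer+metrics+auth: memory 5+3+4=12, value 21+38+44=103
- thumbnailer+auth+cache: memory 5+4+3=12, value 21+44+34=99
Best: 121 rps.

121 rps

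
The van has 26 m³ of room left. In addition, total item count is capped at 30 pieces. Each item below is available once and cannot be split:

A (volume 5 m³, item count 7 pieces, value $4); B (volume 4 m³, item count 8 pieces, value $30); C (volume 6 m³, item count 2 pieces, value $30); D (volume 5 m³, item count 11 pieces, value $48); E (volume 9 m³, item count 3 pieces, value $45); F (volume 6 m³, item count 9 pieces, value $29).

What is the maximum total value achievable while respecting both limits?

Feasible sets respecting both limits:
- B+C+D+E: volume 24, item count 24, value 153
- C+D+E+F: volume 26, item count 25, value 152
- B+C+D+F: volume 21, item count 30, value 137
Best: $153.

$153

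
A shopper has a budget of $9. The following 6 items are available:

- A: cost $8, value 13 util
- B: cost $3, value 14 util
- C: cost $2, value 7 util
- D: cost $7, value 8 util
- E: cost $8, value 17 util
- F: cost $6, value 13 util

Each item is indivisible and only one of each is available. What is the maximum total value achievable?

Check high-value combinations within $9:
- B+F: cost 3+6=9, value 14+13=27
- B+C: cost 3+2=5, value 14+7=21
- C+F: cost 2+6=8, value 7+13=20
Best: 27 util.

27 util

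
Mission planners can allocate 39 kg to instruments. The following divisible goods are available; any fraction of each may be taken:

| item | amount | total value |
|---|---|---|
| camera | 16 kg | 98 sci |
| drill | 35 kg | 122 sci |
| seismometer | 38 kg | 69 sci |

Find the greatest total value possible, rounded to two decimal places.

178.17

Take in order of value per unit:
- camera (98/16 per unit): all 16 → value 98, running total 98.00
- drill (122/35 per unit): 23 of 35 → value 23×122/35 = 80.1714, running total 178.17
Total 178.17.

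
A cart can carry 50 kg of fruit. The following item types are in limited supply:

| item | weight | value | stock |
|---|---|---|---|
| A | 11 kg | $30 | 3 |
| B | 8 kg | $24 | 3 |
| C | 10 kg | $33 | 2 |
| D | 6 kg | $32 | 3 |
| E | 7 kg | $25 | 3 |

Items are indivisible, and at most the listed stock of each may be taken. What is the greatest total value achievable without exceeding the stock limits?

$204

Best selections within weight 50 and stock limits:
- 1×C + 3×D + 3×E: weight 49, value 204
- 1×B + 1×C + 3×D + 2×E: weight 50, value 203
- 1×A + 3×D + 3×E: weight 50, value 201
- 1×B + 3×D + 3×E: weight 47, value 195
Best: $204.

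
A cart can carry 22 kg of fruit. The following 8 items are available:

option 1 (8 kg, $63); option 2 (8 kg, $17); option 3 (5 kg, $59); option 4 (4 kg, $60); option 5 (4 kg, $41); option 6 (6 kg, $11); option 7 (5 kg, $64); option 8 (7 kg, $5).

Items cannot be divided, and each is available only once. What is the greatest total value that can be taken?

$246

Check high-value combinations within 22 kg:
- option 1+option 3+option 4+option 7: weight 8+5+4+5=22, value 63+59+60+64=246
- option 1+option 4+option 5+option 7: weight 8+4+4+5=21, value 63+60+41+64=228
- option 1+option 3+option 5+option 7: weight 8+5+4+5=22, value 63+59+41+64=227
Best: $246.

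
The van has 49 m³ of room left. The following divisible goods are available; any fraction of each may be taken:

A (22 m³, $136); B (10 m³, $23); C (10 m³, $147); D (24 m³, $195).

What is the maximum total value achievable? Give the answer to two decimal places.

434.73

Take in order of value per unit:
- C (147/10 per unit): all 10 → value 147, running total 147.00
- D (195/24 per unit): all 24 → value 195, running total 342.00
- A (136/22 per unit): 15 of 22 → value 15×136/22 = 92.7273, running total 434.73
Total 434.73.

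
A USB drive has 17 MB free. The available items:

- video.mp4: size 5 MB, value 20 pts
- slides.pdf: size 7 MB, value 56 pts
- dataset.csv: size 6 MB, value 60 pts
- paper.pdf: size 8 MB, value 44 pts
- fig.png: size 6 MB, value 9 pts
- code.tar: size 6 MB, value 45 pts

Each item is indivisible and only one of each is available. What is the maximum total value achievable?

125 pts

This is a 0/1 knapsack; check combinations near the capacity.
- video.mp4+dataset.csv+code.tar: size 5+6+6=17, value 20+60+45=125
- slides.pdf+dataset.csv: size 7+6=13, value 56+60=116
- dataset.csv+code.tar: size 6+6=12, value 60+45=105
- dataset.csv+paper.pdf: size 6+8=14, value 60+44=104
Best: 125 pts.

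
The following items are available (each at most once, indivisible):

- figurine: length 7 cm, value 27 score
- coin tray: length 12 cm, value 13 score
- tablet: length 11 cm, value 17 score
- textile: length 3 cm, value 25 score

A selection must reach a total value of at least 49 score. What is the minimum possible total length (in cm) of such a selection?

10

Subsets with value ≥ 49, sorted by total length:
- figurine+textile: length 10, value 52
- figurine+tablet+textile: length 21, value 69
- figurine+coin tray+textile: length 22, value 65
- coin tray+tablet+textile: length 26, value 55
Minimum length: 10 cm.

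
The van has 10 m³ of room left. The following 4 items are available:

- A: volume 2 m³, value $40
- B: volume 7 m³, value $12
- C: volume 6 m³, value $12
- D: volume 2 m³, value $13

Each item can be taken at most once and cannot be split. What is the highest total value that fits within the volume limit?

Check high-value combinations within 10 m³:
- A+C+D: volume 2+6+2=10, value 40+12+13=65
- A+D: volume 2+2=4, value 40+13=53
- A+C: volume 2+6=8, value 40+12=52
Best: $65.

$65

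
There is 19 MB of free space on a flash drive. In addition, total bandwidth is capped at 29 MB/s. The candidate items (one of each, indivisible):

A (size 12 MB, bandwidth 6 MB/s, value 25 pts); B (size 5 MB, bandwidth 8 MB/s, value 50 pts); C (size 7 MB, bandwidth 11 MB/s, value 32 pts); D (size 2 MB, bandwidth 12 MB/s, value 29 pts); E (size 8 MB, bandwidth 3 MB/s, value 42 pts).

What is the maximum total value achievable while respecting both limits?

121 pts

Feasible sets respecting both limits:
- B+D+E: size 15, bandwidth 23, value 121
- A+B+D: size 19, bandwidth 26, value 104
- C+D+E: size 17, bandwidth 26, value 103
Best: 121 pts.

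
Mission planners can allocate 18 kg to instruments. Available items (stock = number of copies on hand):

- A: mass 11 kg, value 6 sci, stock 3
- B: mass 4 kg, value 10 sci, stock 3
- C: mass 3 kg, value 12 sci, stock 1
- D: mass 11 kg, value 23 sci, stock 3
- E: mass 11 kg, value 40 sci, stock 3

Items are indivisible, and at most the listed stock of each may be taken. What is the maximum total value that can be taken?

62 sci

Top feasible selections:
- 1×B + 1×C + 1×E: mass 18, value 62
- 1×C + 1×E: mass 14, value 52
Best: 62 sci.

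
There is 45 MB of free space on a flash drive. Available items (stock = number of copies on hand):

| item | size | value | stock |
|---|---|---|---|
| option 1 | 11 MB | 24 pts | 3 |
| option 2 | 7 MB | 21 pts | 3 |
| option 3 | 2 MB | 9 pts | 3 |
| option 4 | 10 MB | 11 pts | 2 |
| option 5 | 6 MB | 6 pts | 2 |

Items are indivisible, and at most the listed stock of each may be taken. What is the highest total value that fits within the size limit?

Best selections within size 45 and stock limits:
- 1×option 1 + 3×option 2 + 3×option 3 + 1×option 5: size 44, value 120
- 2×option 1 + 3×option 2 + 1×option 3: size 45, value 120
- 2×option 1 + 2×option 2 + 3×option 3: size 42, value 117
- 1×option 1 + 3×option 2 + 3×option 3: size 38, value 114
Best: 120 pts.

120 pts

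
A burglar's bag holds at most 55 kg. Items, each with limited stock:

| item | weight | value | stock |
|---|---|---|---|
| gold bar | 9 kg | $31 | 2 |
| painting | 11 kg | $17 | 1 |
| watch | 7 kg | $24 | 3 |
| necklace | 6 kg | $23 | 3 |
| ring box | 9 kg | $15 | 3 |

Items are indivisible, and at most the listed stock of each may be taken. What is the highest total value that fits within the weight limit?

Best selections within weight 55 and stock limits:
- 2×gold bar + 3×watch + 2×necklace: weight 51, value 180
- 2×gold bar + 2×watch + 3×necklace: weight 50, value 179
Best: $180.

$180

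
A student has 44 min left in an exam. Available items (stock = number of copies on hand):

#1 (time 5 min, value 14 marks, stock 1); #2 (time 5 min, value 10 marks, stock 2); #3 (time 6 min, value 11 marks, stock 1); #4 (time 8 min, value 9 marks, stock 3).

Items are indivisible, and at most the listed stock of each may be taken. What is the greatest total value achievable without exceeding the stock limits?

63 marks

Best selections within time 44 and stock limits:
- 1×#1 + 2×#2 + 1×#3 + 2×#4: time 37, value 63
- 1×#1 + 1×#2 + 1×#3 + 3×#4: time 40, value 62
- 1×#1 + 2×#2 + 3×#4: time 39, value 61
Best: 63 marks.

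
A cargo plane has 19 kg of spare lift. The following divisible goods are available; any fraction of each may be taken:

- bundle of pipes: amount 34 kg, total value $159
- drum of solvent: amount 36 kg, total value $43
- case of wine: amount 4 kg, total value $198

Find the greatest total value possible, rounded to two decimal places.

268.15

Take in order of value per unit:
- case of wine (198/4 per unit): all 4 → value 198, running total 198.00
- bundle of pipes (159/34 per unit): 15 of 34 → value 15×159/34 = 70.1471, running total 268.15
Total 268.15.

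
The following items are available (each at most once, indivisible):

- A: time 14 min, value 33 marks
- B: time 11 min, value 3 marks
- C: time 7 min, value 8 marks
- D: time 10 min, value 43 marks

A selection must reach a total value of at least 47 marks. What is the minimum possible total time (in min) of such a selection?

17

Subsets with value ≥ 47, sorted by total time:
- C+D: time 17, value 51
- A+D: time 24, value 76
- B+C+D: time 28, value 54
- A+C+D: time 31, value 84
Minimum time: 17 min.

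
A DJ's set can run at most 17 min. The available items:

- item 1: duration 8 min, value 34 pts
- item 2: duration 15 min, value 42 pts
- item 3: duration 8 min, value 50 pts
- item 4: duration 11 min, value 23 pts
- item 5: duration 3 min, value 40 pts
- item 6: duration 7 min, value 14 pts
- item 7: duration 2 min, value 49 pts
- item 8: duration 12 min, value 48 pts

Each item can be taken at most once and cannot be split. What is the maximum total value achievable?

Check high-value combinations within 17 min:
- item 3+item 5+item 7: duration 8+3+2=13, value 50+40+49=139
- item 5+item 7+item 8: duration 3+2+12=17, value 40+49+48=137
- item 1+item 5+item 7: duration 8+3+2=13, value 34+40+49=123
Best: 139 pts.

139 pts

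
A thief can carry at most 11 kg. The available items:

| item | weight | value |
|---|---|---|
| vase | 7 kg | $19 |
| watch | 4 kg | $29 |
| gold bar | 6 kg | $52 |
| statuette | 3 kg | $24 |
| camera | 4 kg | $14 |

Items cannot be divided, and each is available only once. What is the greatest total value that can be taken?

$81

Check high-value combinations within 11 kg:
- watch+gold bar: weight 4+6=10, value 29+52=81
- gold bar+statuette: weight 6+3=9, value 52+24=76
- watch+statuette+camera: weight 4+3+4=11, value 29+24+14=67
- gold bar+camera: weight 6+4=10, value 52+14=66
- watch+statuette: weight 4+3=7, value 29+24=53
Best: $81.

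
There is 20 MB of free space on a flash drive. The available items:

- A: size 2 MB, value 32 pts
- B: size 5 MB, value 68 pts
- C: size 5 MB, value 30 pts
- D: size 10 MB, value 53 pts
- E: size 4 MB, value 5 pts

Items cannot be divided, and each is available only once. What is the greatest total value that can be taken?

Check high-value combinations within 20 MB:
- A+B+D: size 2+5+10=17, value 32+68+53=153
- B+C+D: size 5+5+10=20, value 68+30+53=151
- A+B+C+E: size 2+5+5+4=16, value 32+68+30+5=135
Best: 153 pts.

153 pts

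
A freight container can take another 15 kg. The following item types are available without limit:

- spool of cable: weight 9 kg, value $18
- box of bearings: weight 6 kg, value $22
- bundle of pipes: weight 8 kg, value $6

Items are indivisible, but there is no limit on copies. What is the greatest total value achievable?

$44

Best value-per-unit is box of bearings at 22/6, and filling with it alone uses weight 2×6=12. No mix of the others beats 2×22 = 44.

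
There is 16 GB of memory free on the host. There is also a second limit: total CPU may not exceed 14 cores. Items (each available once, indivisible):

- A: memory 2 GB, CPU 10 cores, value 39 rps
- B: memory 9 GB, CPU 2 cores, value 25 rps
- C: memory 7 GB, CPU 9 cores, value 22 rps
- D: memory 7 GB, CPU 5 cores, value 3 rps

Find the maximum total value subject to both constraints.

64 rps

Feasible sets respecting both limits:
- A+B: memory 11, CPU 12, value 64
- B+C: memory 16, CPU 11, value 47
- A: memory 2, CPU 10, value 39
- B+D: memory 16, CPU 7, value 28
Best: 64 rps.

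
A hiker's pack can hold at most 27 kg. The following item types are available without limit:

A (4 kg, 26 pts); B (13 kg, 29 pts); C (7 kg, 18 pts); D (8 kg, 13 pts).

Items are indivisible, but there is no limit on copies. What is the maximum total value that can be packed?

Best value-per-unit is A at 26/4, and filling with it alone uses weight 6×4=24. No mix of the others beats 6×26 = 156.

156 pts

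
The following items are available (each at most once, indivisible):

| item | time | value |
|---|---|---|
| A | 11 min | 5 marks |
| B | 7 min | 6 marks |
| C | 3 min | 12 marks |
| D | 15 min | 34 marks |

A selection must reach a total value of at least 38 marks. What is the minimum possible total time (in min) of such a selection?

18

Subsets with value ≥ 38, sorted by total time:
- C+D: time 18, value 46
- B+D: time 22, value 40
Minimum time: 18 min.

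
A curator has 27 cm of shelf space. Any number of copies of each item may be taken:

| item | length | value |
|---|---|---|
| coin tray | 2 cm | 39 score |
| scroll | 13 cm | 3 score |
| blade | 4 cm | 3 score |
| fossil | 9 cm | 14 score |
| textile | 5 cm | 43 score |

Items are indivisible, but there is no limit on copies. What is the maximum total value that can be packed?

Best value-per-unit is coin tray at 39/2, and filling with it alone uses length 13×2=26. No mix of the others beats 13×39 = 507.

507 score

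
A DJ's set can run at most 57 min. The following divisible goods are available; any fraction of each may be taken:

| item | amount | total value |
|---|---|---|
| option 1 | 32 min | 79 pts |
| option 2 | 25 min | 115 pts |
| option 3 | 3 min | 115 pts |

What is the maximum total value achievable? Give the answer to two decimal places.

301.59

Take in order of value per unit:
- option 3 (115/3 per unit): all 3 → value 115, running total 115.00
- option 2 (115/25 per unit): all 25 → value 115, running total 230.00
- option 1 (79/32 per unit): 29 of 32 → value 29×79/32 = 71.5938, running total 301.59
Total 301.59.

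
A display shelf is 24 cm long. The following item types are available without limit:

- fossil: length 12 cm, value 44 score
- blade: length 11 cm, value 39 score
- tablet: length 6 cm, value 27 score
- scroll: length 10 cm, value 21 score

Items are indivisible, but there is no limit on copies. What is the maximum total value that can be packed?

Best value-per-unit is tablet at 27/6, and filling with it alone uses length 4×6=24. No mix of the others beats 4×27 = 108.

108 score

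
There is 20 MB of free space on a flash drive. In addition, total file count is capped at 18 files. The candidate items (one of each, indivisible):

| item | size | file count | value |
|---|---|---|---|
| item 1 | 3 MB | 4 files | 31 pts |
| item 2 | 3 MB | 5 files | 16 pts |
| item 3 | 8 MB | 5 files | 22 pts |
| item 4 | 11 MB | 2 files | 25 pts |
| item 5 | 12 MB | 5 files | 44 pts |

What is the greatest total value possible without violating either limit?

Feasible sets respecting both limits:
- item 1+item 2+item 5: size 18, file count 14, value 91
- item 1+item 5: size 15, file count 9, value 75
- item 1+item 2+item 4: size 17, file count 11, value 72
- item 1+item 2+item 3: size 14, file count 14, value 69
Best: 91 pts.

91 pts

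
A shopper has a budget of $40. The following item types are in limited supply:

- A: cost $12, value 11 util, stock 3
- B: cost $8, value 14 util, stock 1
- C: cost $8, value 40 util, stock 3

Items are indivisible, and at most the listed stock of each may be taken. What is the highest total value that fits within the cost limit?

134 util

Top feasible selections:
- 1×B + 3×C: cost 32, value 134
- 1×A + 3×C: cost 36, value 131
- 3×C: cost 24, value 120
Best: 134 util.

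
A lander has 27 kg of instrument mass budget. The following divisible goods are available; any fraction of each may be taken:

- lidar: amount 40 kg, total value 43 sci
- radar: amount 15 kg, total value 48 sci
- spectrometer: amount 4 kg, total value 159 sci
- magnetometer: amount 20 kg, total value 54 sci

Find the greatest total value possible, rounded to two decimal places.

Take in order of value per unit:
- spectrometer (159/4 per unit): all 4 → value 159, running total 159.00
- radar (48/15 per unit): all 15 → value 48, running total 207.00
- magnetometer (54/20 per unit): 8 of 20 → value 8×54/20 = 21.6000, running total 228.60
Total 228.60.

228.60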